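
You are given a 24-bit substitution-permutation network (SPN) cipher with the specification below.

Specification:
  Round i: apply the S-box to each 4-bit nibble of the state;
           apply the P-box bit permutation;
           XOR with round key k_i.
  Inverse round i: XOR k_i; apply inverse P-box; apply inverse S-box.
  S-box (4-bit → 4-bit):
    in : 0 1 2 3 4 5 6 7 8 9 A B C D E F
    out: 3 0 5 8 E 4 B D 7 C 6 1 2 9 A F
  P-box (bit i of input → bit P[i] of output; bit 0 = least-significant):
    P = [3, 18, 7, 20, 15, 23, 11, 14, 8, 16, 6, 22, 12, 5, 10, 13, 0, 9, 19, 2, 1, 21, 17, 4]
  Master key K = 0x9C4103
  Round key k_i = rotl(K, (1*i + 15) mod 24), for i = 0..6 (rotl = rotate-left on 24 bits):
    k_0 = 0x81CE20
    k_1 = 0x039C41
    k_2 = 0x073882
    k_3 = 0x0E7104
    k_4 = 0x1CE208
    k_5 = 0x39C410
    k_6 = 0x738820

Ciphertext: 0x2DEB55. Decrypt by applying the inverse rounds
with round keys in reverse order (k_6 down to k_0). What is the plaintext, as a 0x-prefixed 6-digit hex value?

0x89C9D9

s_0 = ciphertext = 0x2DEB55
s_1 = InvRound(s_0, k_6) = 0x9FE73E
s_2 = InvRound(s_1, k_5) = 0x8EEBC0
s_3 = InvRound(s_2, k_4) = 0x5112A7
s_4 = InvRound(s_3, k_3) = 0x28E634
s_5 = InvRound(s_4, k_2) = 0xF48C7A
s_6 = InvRound(s_5, k_1) = 0xFB0EC6
s_7 = InvRound(s_6, k_0) = 0x89C9D9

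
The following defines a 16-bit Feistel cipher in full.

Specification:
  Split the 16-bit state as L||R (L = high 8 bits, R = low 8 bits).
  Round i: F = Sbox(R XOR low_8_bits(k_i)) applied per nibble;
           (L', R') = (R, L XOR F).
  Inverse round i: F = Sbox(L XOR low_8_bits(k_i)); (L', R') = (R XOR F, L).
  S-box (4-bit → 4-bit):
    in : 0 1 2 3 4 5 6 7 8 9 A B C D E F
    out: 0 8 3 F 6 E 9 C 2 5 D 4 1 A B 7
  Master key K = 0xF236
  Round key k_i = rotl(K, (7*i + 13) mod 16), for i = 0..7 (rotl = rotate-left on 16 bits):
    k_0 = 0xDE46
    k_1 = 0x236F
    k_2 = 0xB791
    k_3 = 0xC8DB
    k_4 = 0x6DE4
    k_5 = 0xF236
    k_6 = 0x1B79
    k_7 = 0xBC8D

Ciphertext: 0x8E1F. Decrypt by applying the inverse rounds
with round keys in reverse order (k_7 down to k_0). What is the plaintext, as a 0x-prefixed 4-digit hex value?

0x4A3C

s_0 = ciphertext = 0x8E1F
s_1 = InvRound(s_0, k_7) = 0x108E
s_2 = InvRound(s_1, k_6) = 0x1B10
s_3 = InvRound(s_2, k_5) = 0x2A1B
s_4 = InvRound(s_3, k_4) = 0x002A
s_5 = InvRound(s_4, k_3) = 0x8E00
s_6 = InvRound(s_5, k_2) = 0x878E
s_7 = InvRound(s_6, k_1) = 0x3C87
s_8 = InvRound(s_7, k_0) = 0x4A3C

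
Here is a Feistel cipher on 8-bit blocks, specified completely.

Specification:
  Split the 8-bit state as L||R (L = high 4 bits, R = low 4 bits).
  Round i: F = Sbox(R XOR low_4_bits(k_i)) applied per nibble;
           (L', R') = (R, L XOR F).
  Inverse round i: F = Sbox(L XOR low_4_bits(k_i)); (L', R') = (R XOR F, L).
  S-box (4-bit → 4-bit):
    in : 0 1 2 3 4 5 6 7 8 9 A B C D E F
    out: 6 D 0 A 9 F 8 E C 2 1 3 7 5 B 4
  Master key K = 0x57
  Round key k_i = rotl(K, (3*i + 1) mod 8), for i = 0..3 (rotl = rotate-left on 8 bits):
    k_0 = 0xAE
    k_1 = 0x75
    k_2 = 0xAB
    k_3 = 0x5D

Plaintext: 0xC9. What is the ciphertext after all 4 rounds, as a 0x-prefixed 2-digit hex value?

s_0 = plaintext = 0xC9
s_1 = Round(s_0, k_0) = 0x92
s_2 = Round(s_1, k_1) = 0x27
s_3 = Round(s_2, k_2) = 0x75
s_4 = Round(s_3, k_3) = 0x5B

0x5B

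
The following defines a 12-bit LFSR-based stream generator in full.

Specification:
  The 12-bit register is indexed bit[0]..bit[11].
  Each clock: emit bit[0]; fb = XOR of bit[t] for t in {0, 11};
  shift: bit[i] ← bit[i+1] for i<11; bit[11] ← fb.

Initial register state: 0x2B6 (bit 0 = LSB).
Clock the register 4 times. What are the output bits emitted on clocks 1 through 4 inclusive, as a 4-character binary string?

reg_0 = 0x2B6
clock 1: out=0, reg = 0x15B
clock 2: out=1, reg = 0x8AD
clock 3: out=1, reg = 0x456
clock 4: out=0, reg = 0x22B

0110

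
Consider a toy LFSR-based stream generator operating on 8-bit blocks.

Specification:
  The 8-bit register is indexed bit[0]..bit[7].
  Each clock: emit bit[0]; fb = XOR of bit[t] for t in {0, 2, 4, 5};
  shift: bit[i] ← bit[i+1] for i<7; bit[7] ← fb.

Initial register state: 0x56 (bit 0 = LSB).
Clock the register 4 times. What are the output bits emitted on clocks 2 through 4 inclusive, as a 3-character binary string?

110

reg_0 = 0x56
clock 1: out=0, reg = 0x2B
clock 2: out=1, reg = 0x15
clock 3: out=1, reg = 0x8A
clock 4: out=0, reg = 0x45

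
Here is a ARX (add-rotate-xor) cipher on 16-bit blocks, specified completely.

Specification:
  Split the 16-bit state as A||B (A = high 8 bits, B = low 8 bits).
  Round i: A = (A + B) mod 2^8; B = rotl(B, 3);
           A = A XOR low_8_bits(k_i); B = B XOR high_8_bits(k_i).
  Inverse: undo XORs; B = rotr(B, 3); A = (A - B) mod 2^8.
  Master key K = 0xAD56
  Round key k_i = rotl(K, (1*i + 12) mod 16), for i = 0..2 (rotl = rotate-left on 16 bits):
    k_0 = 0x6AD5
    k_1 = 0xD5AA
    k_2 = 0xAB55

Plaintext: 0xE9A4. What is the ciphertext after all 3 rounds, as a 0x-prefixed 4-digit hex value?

0xE9D6

s_0 = plaintext = 0xE9A4
s_1 = Round(s_0, k_0) = 0x584F
s_2 = Round(s_1, k_1) = 0x0DAF
s_3 = Round(s_2, k_2) = 0xE9D6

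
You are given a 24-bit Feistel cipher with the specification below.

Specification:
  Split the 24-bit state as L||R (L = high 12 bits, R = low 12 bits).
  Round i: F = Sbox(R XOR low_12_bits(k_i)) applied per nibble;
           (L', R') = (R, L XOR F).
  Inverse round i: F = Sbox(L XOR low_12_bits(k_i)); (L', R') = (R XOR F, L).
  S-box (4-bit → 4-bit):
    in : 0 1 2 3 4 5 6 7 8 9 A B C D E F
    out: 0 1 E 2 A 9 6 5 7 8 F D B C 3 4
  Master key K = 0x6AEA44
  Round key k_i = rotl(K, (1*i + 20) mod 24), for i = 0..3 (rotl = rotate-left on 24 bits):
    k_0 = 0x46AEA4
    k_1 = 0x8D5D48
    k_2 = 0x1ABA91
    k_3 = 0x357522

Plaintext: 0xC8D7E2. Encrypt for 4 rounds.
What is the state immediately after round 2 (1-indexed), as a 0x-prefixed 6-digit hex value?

0x42BF80

s_0 = plaintext = 0xC8D7E2
s_1 = Round(s_0, k_0) = 0x7E242B
s_2 = Round(s_1, k_1) = 0x42BF80
s_3 = Round(s_2, k_2) = 0xF80D3A
s_4 = Round(s_3, k_3) = 0xD3A897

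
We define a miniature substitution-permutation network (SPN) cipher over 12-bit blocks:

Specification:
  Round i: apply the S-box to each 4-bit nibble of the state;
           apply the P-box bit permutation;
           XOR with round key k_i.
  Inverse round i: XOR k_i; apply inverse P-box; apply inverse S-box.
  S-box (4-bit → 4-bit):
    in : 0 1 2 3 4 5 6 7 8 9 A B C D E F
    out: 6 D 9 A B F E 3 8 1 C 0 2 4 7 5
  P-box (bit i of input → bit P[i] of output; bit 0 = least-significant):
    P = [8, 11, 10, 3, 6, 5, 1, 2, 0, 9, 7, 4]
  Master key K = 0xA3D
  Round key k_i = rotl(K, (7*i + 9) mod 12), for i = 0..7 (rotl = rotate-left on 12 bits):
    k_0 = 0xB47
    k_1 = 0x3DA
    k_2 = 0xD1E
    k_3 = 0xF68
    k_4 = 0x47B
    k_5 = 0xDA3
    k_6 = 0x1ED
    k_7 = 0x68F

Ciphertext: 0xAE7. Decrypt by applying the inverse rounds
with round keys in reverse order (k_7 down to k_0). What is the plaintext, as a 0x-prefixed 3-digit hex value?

s_0 = ciphertext = 0xAE7
s_1 = InvRound(s_0, k_7) = 0xB76
s_2 = InvRound(s_1, k_6) = 0x5D3
s_3 = InvRound(s_2, k_5) = 0x87C
s_4 = InvRound(s_3, k_4) = 0x9A0
s_5 = InvRound(s_4, k_3) = 0x09A
s_6 = InvRound(s_5, k_2) = 0xD8E
s_7 = InvRound(s_6, k_1) = 0x320
s_8 = InvRound(s_7, k_0) = 0x95C

0x95C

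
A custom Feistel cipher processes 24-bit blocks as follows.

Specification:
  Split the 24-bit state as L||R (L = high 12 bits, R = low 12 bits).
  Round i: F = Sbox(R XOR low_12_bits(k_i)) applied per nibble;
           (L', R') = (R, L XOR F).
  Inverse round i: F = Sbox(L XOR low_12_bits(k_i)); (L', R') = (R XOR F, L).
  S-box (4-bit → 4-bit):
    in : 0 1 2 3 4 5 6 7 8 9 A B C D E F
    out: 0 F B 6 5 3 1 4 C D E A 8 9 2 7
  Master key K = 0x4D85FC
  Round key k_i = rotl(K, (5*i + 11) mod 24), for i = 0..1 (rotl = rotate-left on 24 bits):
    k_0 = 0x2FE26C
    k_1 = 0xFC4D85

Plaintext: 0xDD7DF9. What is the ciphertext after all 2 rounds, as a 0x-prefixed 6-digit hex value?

0xA04936

s_0 = plaintext = 0xDD7DF9
s_1 = Round(s_0, k_0) = 0xDF9A04
s_2 = Round(s_1, k_1) = 0xA04936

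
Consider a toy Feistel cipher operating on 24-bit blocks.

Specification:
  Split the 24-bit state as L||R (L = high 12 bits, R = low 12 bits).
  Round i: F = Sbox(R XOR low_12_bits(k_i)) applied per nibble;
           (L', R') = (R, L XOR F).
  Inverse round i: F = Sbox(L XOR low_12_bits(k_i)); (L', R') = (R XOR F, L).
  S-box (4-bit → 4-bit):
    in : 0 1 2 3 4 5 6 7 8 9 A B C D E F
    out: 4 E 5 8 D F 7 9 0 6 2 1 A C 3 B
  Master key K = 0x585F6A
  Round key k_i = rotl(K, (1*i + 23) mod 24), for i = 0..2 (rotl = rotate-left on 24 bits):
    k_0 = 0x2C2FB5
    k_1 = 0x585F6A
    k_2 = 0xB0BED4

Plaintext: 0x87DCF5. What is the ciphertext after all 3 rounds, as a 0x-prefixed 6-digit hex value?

s_0 = plaintext = 0x87DCF5
s_1 = Round(s_0, k_0) = 0xCF50A9
s_2 = Round(s_1, k_1) = 0x0A975D
s_3 = Round(s_2, k_2) = 0x75D6AF

0x75D6AF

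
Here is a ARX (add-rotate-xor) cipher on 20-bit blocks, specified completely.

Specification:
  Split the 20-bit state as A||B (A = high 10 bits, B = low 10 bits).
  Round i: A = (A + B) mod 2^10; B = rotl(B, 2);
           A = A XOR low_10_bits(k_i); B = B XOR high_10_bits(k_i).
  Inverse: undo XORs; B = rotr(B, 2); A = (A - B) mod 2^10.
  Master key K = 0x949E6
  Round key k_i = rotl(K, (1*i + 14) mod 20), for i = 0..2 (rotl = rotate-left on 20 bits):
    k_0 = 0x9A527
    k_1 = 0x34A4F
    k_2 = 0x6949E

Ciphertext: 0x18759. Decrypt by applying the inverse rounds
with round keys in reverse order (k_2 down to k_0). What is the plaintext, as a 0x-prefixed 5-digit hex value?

0xBDEDC

s_0 = ciphertext = 0x18759
s_1 = InvRound(s_0, k_2) = 0x100BF
s_2 = InvRound(s_1, k_1) = 0x3D11B
s_3 = InvRound(s_2, k_0) = 0xBDEDC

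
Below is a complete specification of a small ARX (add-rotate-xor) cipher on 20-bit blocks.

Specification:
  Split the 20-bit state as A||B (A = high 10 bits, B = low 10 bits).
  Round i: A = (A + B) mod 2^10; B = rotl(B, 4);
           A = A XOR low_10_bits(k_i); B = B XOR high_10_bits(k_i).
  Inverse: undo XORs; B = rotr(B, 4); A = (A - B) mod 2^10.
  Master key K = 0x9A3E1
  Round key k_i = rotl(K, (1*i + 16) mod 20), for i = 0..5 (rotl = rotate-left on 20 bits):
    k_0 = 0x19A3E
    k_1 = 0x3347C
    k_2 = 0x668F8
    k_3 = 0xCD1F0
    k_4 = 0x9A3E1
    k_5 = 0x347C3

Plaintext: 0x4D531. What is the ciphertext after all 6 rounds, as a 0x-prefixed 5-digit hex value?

0x2F8C2

s_0 = plaintext = 0x4D531
s_1 = Round(s_0, k_0) = 0x16372
s_2 = Round(s_1, k_1) = 0xEDBE0
s_3 = Round(s_2, k_2) = 0xDBB95
s_4 = Round(s_3, k_3) = 0xBCE6A
s_5 = Round(s_4, k_4) = 0xAF0C1
s_6 = Round(s_5, k_5) = 0x2F8C2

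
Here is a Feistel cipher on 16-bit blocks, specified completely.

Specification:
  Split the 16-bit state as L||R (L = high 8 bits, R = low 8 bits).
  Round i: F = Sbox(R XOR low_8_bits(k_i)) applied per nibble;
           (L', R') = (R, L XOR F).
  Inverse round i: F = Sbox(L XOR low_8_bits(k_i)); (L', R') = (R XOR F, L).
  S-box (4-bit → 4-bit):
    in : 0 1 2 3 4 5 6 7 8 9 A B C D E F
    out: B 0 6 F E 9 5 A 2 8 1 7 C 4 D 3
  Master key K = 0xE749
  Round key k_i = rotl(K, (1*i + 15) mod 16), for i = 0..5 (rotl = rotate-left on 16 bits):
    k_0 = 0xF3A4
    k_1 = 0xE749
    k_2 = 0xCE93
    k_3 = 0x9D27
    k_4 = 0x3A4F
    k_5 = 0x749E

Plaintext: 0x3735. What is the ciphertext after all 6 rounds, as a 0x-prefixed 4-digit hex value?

s_0 = plaintext = 0x3735
s_1 = Round(s_0, k_0) = 0x35B7
s_2 = Round(s_1, k_1) = 0xB708
s_3 = Round(s_2, k_2) = 0x0830
s_4 = Round(s_3, k_3) = 0x3002
s_5 = Round(s_4, k_4) = 0x02D4
s_6 = Round(s_5, k_5) = 0xD4E3

0xD4E3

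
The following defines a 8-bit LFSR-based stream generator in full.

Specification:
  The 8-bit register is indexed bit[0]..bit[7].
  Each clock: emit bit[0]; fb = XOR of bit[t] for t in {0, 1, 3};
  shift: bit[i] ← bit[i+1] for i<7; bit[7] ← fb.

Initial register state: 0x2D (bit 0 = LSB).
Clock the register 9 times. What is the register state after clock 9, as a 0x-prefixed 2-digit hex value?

0x7F

reg_0 = 0x2D
clock 1: out=1, reg = 0x16
clock 2: out=0, reg = 0x8B
clock 3: out=1, reg = 0xC5
clock 4: out=1, reg = 0xE2
clock 5: out=0, reg = 0xF1
clock 6: out=1, reg = 0xF8
clock 7: out=0, reg = 0xFC
clock 8: out=0, reg = 0xFE
clock 9: out=0, reg = 0x7F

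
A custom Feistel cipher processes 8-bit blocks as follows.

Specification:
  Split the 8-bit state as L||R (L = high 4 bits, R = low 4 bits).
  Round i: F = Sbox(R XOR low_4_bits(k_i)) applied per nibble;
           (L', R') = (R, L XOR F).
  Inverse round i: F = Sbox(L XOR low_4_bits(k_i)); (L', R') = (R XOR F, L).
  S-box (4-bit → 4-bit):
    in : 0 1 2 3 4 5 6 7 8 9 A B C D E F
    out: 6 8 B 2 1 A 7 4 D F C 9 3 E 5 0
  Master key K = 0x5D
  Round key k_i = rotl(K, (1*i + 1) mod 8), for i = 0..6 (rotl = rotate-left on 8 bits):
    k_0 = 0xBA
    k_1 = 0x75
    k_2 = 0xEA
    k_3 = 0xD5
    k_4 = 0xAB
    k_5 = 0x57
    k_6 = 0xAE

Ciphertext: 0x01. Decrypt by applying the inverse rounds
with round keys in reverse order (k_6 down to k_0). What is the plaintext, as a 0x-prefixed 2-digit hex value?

s_0 = ciphertext = 0x01
s_1 = InvRound(s_0, k_6) = 0x40
s_2 = InvRound(s_1, k_5) = 0x24
s_3 = InvRound(s_2, k_4) = 0xB2
s_4 = InvRound(s_3, k_3) = 0x7B
s_5 = InvRound(s_4, k_2) = 0x57
s_6 = InvRound(s_5, k_1) = 0x15
s_7 = InvRound(s_6, k_0) = 0xC1

0xC1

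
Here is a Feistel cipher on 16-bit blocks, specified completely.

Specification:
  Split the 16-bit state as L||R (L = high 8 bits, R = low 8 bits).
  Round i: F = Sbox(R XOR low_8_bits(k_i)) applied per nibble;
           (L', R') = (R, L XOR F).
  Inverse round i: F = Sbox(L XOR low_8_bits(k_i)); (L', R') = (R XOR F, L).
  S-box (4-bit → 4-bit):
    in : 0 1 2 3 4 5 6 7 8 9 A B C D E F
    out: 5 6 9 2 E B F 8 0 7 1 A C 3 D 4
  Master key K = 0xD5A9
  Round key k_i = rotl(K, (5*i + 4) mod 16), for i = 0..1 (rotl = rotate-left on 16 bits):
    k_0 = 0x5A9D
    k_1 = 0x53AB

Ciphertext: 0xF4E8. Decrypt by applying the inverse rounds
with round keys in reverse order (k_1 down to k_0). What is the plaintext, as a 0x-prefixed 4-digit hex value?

0x325C

s_0 = ciphertext = 0xF4E8
s_1 = InvRound(s_0, k_1) = 0x5CF4
s_2 = InvRound(s_1, k_0) = 0x325C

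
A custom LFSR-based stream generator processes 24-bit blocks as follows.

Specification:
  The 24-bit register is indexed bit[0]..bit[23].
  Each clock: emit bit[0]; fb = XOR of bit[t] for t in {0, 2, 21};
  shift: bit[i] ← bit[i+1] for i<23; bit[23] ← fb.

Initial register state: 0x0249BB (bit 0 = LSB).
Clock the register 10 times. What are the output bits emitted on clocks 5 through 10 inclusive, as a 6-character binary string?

110110

reg_0 = 0x0249BB
clock 1: out=1, reg = 0x8124DD
clock 2: out=1, reg = 0x40926E
clock 3: out=0, reg = 0xA04937
clock 4: out=1, reg = 0xD0249B
clock 5: out=1, reg = 0xE8124D
clock 6: out=1, reg = 0xF40926
clock 7: out=0, reg = 0x7A0493
clock 8: out=1, reg = 0x3D0249
clock 9: out=1, reg = 0x1E8124
clock 10: out=0, reg = 0x8F4092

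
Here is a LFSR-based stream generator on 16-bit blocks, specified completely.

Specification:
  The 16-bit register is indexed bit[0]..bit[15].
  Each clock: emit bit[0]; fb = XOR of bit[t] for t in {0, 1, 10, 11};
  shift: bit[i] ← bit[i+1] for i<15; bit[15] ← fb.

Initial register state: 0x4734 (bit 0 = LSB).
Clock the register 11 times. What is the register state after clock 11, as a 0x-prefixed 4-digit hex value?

0x72E8

reg_0 = 0x4734
clock 1: out=0, reg = 0xA39A
clock 2: out=0, reg = 0xD1CD
clock 3: out=1, reg = 0xE8E6
clock 4: out=0, reg = 0x7473
clock 5: out=1, reg = 0xBA39
clock 6: out=1, reg = 0x5D1C
clock 7: out=0, reg = 0x2E8E
clock 8: out=0, reg = 0x9747
clock 9: out=1, reg = 0xCBA3
clock 10: out=1, reg = 0xE5D1
clock 11: out=1, reg = 0x72E8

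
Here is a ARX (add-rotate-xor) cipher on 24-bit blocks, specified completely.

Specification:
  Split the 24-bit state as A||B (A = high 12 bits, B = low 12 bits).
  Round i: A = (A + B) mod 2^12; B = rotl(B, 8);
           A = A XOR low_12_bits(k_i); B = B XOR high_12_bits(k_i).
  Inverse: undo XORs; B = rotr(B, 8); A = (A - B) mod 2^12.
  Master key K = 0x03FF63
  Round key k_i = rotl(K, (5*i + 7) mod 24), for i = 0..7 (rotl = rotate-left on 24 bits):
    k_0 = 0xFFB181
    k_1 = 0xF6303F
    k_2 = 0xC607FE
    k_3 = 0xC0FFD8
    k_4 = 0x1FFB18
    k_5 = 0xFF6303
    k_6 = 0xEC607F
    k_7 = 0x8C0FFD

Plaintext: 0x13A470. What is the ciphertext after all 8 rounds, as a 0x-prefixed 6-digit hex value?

0x48BAE8

s_0 = plaintext = 0x13A470
s_1 = Round(s_0, k_0) = 0x42BFBC
s_2 = Round(s_1, k_1) = 0x3D8398
s_3 = Round(s_2, k_2) = 0x08E459
s_4 = Round(s_3, k_3) = 0xB3F54A
s_5 = Round(s_4, k_4) = 0xB91BAB
s_6 = Round(s_5, k_5) = 0x43F44C
s_7 = Round(s_6, k_6) = 0x8F4282
s_8 = Round(s_7, k_7) = 0x48BAE8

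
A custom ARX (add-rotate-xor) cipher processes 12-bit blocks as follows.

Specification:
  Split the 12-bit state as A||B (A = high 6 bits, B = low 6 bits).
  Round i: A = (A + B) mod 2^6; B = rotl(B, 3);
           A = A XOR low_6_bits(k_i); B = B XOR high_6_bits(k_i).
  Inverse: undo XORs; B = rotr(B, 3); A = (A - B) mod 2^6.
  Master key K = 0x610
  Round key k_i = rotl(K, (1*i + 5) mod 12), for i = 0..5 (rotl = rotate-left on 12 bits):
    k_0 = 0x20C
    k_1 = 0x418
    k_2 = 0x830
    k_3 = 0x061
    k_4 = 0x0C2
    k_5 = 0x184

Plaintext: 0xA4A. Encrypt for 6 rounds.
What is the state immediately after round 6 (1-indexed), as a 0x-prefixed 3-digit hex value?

0x4C0

s_0 = plaintext = 0xA4A
s_1 = Round(s_0, k_0) = 0xFD9
s_2 = Round(s_1, k_1) = 0x01B
s_3 = Round(s_2, k_2) = 0xAFB
s_4 = Round(s_3, k_3) = 0x1DE
s_5 = Round(s_4, k_4) = 0x9F0
s_6 = Round(s_5, k_5) = 0x4C0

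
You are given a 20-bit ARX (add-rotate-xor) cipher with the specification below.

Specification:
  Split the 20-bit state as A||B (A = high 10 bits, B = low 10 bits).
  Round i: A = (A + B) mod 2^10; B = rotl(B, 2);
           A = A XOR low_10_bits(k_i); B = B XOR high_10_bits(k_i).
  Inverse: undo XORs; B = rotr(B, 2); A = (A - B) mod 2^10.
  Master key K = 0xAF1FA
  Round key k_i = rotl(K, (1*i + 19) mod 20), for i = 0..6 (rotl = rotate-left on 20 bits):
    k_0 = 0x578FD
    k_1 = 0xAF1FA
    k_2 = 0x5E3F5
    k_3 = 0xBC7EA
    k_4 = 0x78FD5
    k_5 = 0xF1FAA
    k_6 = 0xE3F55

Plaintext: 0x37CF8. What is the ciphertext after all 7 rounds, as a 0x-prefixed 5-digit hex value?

s_0 = plaintext = 0x37CF8
s_1 = Round(s_0, k_0) = 0x4AABE
s_2 = Round(s_1, k_1) = 0x84846
s_3 = Round(s_2, k_2) = 0x6B460
s_4 = Round(s_3, k_3) = 0x79F71
s_5 = Round(s_4, k_4) = 0xA3424
s_6 = Round(s_5, k_5) = 0x46F57
s_7 = Round(s_6, k_6) = 0xC9ED0

0xC9ED0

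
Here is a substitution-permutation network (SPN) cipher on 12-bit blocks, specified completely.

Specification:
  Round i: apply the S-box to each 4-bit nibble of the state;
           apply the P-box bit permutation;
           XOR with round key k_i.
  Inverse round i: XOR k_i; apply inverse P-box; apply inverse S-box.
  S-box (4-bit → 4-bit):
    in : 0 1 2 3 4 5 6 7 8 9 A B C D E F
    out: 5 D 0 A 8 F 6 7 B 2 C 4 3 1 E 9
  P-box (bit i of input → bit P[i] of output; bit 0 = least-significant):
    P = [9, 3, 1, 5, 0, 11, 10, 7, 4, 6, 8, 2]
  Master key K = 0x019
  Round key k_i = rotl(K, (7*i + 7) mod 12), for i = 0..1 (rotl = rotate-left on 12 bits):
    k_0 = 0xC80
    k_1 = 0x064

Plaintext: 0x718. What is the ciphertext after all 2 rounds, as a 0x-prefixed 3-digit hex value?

0xD6D

s_0 = plaintext = 0x718
s_1 = Round(s_0, k_0) = 0xB79
s_2 = Round(s_1, k_1) = 0xD6D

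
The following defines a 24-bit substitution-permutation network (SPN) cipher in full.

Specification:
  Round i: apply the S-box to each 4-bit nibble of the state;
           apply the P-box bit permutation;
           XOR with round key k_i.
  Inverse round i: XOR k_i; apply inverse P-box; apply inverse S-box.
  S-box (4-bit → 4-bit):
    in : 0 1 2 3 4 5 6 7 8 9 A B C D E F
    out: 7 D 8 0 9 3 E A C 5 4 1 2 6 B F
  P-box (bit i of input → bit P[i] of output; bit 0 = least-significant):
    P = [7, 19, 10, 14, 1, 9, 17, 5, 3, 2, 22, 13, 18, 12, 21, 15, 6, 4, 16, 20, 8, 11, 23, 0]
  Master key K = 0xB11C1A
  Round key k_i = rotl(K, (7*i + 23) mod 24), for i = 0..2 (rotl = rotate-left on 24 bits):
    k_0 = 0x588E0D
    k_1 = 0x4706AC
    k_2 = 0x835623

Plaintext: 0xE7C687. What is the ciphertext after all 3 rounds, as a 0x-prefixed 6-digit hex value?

s_0 = plaintext = 0xE7C687
s_1 = Round(s_0, k_0) = 0x02F738
s_2 = Round(s_1, k_1) = 0xF3FBA8
s_3 = Round(s_2, k_2) = 0x258B2A

0x258B2A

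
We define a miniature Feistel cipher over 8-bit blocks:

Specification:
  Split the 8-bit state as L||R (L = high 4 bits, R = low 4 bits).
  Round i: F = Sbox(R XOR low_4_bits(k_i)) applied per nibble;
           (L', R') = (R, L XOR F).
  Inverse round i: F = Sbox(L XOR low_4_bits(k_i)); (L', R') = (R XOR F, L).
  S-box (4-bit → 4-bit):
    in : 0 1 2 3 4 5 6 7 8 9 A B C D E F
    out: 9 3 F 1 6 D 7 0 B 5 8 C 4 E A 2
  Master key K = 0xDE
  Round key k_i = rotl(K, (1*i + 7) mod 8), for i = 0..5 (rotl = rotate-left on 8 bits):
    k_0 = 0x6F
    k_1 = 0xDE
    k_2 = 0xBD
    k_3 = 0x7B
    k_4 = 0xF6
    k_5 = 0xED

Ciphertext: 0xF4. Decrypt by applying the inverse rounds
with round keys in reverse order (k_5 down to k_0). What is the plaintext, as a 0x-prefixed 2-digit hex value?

0x8E

s_0 = ciphertext = 0xF4
s_1 = InvRound(s_0, k_5) = 0xBF
s_2 = InvRound(s_1, k_4) = 0x1B
s_3 = InvRound(s_2, k_3) = 0x31
s_4 = InvRound(s_3, k_2) = 0xB3
s_5 = InvRound(s_4, k_1) = 0xEB
s_6 = InvRound(s_5, k_0) = 0x8E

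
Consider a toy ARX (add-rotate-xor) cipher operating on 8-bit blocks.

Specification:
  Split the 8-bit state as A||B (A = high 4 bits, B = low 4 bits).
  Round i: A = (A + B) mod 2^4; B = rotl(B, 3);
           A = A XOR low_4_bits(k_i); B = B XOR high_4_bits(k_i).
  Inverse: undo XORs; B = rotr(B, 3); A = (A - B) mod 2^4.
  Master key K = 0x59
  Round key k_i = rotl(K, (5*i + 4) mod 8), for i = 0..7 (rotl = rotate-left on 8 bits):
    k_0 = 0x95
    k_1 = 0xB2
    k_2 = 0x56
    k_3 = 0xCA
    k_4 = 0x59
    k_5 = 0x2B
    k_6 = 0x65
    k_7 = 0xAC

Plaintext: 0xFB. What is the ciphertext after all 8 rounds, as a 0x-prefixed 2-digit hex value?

s_0 = plaintext = 0xFB
s_1 = Round(s_0, k_0) = 0xF4
s_2 = Round(s_1, k_1) = 0x19
s_3 = Round(s_2, k_2) = 0xC9
s_4 = Round(s_3, k_3) = 0xF0
s_5 = Round(s_4, k_4) = 0x65
s_6 = Round(s_5, k_5) = 0x08
s_7 = Round(s_6, k_6) = 0xD2
s_8 = Round(s_7, k_7) = 0x3B

0x3B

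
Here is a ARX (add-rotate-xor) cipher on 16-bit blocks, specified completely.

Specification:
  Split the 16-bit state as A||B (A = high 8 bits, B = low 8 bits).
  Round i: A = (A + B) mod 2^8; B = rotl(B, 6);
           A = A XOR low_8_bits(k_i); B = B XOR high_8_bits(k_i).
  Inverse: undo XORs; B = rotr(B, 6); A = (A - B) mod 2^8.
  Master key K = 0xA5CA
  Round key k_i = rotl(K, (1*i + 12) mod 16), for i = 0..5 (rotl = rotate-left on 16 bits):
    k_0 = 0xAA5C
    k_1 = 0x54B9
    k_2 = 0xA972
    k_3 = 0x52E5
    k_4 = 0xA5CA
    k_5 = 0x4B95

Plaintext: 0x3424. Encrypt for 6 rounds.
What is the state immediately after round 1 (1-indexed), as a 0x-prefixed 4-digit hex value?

s_0 = plaintext = 0x3424
s_1 = Round(s_0, k_0) = 0x04A3
s_2 = Round(s_1, k_1) = 0x1EBC
s_3 = Round(s_2, k_2) = 0xA886
s_4 = Round(s_3, k_3) = 0xCBF3
s_5 = Round(s_4, k_4) = 0x7459
s_6 = Round(s_5, k_5) = 0x581D

0x04A3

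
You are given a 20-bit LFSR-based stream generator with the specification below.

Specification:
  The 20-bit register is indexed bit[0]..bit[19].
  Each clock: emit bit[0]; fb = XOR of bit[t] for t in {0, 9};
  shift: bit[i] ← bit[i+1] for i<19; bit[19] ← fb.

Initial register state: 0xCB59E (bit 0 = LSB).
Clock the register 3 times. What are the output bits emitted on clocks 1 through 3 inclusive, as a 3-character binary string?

011

reg_0 = 0xCB59E
clock 1: out=0, reg = 0x65ACF
clock 2: out=1, reg = 0x32D67
clock 3: out=1, reg = 0x996B3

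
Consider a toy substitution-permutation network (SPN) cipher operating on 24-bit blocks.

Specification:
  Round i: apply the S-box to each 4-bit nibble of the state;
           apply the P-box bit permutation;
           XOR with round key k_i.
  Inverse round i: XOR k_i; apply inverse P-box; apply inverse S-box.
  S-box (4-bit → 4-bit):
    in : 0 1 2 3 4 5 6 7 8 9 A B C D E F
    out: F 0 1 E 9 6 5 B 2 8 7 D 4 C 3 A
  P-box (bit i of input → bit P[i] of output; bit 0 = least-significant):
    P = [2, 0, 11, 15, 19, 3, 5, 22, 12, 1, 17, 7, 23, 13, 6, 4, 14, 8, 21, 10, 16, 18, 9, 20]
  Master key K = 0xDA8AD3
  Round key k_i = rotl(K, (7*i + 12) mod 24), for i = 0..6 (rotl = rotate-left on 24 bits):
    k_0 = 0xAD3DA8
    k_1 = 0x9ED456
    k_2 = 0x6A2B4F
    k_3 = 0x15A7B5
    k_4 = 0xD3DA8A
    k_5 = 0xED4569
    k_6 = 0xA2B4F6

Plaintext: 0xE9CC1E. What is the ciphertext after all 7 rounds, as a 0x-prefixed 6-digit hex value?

s_0 = plaintext = 0xE9CC1E
s_1 = Round(s_0, k_0) = 0xAA39ED
s_2 = Round(s_1, k_1) = 0xB33F8E
s_3 = Round(s_2, k_2) = 0x5B0C90
s_4 = Round(s_3, k_3) = 0xF349E0
s_5 = Round(s_4, k_4) = 0x6F5717
s_6 = Round(s_5, k_5) = 0xECF2AE
s_7 = Round(s_6, k_6) = 0x8F84CB

0x8F84CB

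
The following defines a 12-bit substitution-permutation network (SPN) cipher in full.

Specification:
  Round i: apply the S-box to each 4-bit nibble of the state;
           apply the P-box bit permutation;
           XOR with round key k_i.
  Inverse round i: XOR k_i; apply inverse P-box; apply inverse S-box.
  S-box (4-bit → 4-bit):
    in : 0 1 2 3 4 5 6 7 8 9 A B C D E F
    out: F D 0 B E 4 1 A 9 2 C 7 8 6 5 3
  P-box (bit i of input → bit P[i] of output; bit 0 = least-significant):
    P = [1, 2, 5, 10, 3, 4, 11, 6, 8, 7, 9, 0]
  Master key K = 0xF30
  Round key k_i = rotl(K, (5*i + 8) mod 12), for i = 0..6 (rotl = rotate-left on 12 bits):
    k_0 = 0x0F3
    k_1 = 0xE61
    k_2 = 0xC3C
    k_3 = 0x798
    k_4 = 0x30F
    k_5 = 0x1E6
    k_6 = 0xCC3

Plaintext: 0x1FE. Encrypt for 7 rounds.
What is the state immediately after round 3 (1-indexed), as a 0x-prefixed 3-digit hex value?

0x7FC

s_0 = plaintext = 0x1FE
s_1 = Round(s_0, k_0) = 0x3C8
s_2 = Round(s_1, k_1) = 0xBA2
s_3 = Round(s_2, k_2) = 0x7FC
s_4 = Round(s_3, k_3) = 0x301
s_5 = Round(s_4, k_4) = 0xEF4
s_6 = Round(s_5, k_5) = 0x6DA
s_7 = Round(s_6, k_6) = 0x1F3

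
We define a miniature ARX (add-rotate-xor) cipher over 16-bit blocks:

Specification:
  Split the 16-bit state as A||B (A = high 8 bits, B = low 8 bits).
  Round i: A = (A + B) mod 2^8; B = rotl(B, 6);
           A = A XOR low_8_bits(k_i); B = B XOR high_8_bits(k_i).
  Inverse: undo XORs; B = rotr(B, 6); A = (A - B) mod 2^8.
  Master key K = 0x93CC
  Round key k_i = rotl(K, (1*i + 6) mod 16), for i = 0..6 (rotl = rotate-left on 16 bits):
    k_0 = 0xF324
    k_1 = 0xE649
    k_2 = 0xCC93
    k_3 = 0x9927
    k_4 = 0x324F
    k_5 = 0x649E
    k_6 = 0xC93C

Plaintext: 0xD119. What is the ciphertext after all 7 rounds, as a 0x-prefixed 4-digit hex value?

0xFBBB

s_0 = plaintext = 0xD119
s_1 = Round(s_0, k_0) = 0xCEB5
s_2 = Round(s_1, k_1) = 0xCA8B
s_3 = Round(s_2, k_2) = 0xC62E
s_4 = Round(s_3, k_3) = 0xD312
s_5 = Round(s_4, k_4) = 0xAAB6
s_6 = Round(s_5, k_5) = 0xFEC9
s_7 = Round(s_6, k_6) = 0xFBBB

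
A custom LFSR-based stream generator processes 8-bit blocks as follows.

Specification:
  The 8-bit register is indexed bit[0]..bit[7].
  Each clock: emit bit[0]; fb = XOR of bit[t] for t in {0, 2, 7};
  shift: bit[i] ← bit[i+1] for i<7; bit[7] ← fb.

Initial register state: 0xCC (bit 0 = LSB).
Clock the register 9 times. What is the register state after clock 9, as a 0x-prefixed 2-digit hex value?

0x15

reg_0 = 0xCC
clock 1: out=0, reg = 0x66
clock 2: out=0, reg = 0xB3
clock 3: out=1, reg = 0x59
clock 4: out=1, reg = 0xAC
clock 5: out=0, reg = 0x56
clock 6: out=0, reg = 0xAB
clock 7: out=1, reg = 0x55
clock 8: out=1, reg = 0x2A
clock 9: out=0, reg = 0x15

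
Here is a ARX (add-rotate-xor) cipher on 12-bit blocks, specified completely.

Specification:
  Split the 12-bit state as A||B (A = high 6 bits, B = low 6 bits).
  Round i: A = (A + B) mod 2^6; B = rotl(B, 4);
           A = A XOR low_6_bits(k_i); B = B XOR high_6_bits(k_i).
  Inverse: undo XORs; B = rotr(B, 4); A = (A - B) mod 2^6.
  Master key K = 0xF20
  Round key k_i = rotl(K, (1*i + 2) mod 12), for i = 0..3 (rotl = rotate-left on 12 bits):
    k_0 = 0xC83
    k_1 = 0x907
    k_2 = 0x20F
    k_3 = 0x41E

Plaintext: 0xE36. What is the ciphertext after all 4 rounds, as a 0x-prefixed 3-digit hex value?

s_0 = plaintext = 0xE36
s_1 = Round(s_0, k_0) = 0xB5F
s_2 = Round(s_1, k_1) = 0x2D3
s_3 = Round(s_2, k_2) = 0x47C
s_4 = Round(s_3, k_3) = 0x4DF

0x4DF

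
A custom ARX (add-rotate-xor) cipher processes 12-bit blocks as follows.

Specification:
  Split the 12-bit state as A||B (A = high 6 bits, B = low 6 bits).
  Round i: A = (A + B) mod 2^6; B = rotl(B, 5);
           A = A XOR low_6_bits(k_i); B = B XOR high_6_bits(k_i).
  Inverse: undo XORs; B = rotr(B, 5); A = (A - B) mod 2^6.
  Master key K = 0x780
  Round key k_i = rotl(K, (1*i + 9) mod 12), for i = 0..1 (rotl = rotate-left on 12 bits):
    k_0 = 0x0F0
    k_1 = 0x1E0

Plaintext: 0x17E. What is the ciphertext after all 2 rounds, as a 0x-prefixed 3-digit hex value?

s_0 = plaintext = 0x17E
s_1 = Round(s_0, k_0) = 0xCDC
s_2 = Round(s_1, k_1) = 0xBC9

0xBC9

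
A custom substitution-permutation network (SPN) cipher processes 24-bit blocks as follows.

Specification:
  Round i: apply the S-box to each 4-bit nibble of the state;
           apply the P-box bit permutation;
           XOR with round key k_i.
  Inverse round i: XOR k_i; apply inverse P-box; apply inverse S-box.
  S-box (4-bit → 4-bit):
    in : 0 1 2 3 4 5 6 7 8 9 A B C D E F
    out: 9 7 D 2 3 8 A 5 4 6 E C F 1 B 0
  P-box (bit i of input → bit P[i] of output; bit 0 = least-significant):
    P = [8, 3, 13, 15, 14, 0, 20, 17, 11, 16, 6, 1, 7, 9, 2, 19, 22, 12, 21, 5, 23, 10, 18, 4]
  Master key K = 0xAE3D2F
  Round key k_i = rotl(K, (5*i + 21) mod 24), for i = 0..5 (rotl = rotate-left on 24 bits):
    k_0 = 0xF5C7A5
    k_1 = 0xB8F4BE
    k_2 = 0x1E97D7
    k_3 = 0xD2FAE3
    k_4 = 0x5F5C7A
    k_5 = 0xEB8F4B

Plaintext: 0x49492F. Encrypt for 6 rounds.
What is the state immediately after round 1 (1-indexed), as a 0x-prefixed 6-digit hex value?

0x469165

s_0 = plaintext = 0x49492F
s_1 = Round(s_0, k_0) = 0x469165
s_2 = Round(s_1, k_1) = 0x3B6ADB
s_3 = Round(s_2, k_2) = 0x3771B5
s_4 = Round(s_3, k_3) = 0xA17627
s_5 = Round(s_4, k_4) = 0x2829EC
s_6 = Round(s_5, k_5) = 0x446E96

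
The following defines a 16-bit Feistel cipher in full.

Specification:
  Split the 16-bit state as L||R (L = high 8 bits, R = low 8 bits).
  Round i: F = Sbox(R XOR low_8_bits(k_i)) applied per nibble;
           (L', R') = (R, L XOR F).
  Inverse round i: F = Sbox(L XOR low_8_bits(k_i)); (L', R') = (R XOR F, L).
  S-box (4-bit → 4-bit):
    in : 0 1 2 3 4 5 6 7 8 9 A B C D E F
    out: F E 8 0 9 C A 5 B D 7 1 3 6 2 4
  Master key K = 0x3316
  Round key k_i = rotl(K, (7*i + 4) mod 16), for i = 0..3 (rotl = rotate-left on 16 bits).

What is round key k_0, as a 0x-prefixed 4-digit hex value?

K = 0x3316
k_0 = rotl(K, (7*0+4) mod 16) = rotl(K, 4) = 0x3163

0x3163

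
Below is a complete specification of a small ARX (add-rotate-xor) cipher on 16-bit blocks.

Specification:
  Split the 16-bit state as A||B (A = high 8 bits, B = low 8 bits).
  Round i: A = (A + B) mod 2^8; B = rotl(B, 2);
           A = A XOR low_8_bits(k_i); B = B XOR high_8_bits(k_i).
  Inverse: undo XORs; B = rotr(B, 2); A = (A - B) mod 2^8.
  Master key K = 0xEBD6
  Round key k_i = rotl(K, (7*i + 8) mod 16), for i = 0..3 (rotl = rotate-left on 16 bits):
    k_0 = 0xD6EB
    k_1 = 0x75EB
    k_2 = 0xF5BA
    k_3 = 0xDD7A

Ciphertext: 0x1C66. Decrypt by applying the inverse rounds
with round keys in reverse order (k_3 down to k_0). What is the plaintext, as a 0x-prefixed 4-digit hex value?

0x328E

s_0 = ciphertext = 0x1C66
s_1 = InvRound(s_0, k_3) = 0x78EE
s_2 = InvRound(s_1, k_2) = 0xFCC6
s_3 = InvRound(s_2, k_1) = 0x2BEC
s_4 = InvRound(s_3, k_0) = 0x328E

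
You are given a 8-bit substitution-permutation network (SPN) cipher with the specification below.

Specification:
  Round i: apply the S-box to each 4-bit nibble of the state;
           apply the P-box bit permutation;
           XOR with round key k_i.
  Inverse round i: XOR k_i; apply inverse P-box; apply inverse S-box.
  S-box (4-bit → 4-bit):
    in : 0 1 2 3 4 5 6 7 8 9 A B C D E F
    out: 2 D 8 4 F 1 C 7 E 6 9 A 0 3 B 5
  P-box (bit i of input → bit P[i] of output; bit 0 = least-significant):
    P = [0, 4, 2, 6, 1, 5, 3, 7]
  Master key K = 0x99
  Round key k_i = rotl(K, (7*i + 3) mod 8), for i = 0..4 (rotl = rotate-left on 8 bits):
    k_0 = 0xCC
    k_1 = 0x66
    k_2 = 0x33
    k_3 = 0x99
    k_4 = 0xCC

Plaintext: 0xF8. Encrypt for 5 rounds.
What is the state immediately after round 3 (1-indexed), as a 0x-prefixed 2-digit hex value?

s_0 = plaintext = 0xF8
s_1 = Round(s_0, k_0) = 0x92
s_2 = Round(s_1, k_1) = 0x0E
s_3 = Round(s_2, k_2) = 0x42
s_4 = Round(s_3, k_3) = 0x73
s_5 = Round(s_4, k_4) = 0xE2

0x42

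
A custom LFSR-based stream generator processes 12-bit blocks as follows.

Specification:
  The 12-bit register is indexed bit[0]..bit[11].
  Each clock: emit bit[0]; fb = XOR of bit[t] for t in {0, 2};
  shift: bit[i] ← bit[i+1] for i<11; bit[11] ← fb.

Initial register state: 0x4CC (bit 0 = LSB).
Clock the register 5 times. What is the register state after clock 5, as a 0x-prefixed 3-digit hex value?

reg_0 = 0x4CC
clock 1: out=0, reg = 0xA66
clock 2: out=0, reg = 0xD33
clock 3: out=1, reg = 0xE99
clock 4: out=1, reg = 0xF4C
clock 5: out=0, reg = 0xFA6

0xFA6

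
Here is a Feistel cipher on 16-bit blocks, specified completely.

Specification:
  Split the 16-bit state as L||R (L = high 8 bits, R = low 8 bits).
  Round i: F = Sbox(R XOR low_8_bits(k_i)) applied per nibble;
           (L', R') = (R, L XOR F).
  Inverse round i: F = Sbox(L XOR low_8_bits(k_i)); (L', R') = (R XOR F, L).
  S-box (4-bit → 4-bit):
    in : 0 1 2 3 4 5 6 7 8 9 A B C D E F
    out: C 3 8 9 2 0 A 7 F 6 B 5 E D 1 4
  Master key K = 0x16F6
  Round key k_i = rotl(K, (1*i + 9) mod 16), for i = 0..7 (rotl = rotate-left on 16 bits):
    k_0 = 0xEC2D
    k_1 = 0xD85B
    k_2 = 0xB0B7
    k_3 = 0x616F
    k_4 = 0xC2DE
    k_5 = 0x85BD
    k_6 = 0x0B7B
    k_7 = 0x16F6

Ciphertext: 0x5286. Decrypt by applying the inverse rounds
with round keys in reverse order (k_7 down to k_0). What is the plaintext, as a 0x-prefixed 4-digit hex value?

0x9352

s_0 = ciphertext = 0x5286
s_1 = InvRound(s_0, k_7) = 0x3452
s_2 = InvRound(s_1, k_6) = 0x7634
s_3 = InvRound(s_2, k_5) = 0xD176
s_4 = InvRound(s_3, k_4) = 0xB2D1
s_5 = InvRound(s_4, k_3) = 0x0CB2
s_6 = InvRound(s_5, k_2) = 0xE70C
s_7 = InvRound(s_6, k_1) = 0x52E7
s_8 = InvRound(s_7, k_0) = 0x9352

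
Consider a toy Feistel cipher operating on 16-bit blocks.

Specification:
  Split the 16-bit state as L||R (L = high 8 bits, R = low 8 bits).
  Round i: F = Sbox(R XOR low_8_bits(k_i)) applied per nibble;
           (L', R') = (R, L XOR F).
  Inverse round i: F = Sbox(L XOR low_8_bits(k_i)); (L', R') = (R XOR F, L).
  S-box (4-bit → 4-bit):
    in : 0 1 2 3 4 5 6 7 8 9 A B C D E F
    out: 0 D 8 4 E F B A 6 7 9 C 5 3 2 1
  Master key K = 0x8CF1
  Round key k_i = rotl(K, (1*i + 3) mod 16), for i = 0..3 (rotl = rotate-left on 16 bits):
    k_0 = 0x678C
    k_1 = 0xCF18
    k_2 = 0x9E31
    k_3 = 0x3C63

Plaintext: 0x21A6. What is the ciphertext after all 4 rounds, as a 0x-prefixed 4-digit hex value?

0x522B

s_0 = plaintext = 0x21A6
s_1 = Round(s_0, k_0) = 0xA6A8
s_2 = Round(s_1, k_1) = 0xA866
s_3 = Round(s_2, k_2) = 0x6652
s_4 = Round(s_3, k_3) = 0x522B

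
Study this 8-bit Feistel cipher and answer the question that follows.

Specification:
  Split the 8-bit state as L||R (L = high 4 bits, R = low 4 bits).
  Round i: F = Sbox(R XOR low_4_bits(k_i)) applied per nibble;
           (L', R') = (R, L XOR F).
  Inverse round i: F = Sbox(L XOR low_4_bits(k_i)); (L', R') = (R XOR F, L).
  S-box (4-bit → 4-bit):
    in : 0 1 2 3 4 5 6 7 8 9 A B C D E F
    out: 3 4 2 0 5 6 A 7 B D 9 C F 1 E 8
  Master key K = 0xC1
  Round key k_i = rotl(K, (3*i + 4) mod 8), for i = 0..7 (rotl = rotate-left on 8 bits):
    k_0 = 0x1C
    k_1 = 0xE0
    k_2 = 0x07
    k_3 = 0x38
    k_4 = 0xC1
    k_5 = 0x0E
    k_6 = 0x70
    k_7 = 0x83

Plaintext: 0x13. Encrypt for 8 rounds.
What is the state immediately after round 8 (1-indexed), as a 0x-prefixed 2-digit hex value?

0x80

s_0 = plaintext = 0x13
s_1 = Round(s_0, k_0) = 0x39
s_2 = Round(s_1, k_1) = 0x9E
s_3 = Round(s_2, k_2) = 0xE4
s_4 = Round(s_3, k_3) = 0x41
s_5 = Round(s_4, k_4) = 0x17
s_6 = Round(s_5, k_5) = 0x7C
s_7 = Round(s_6, k_6) = 0xC8
s_8 = Round(s_7, k_7) = 0x80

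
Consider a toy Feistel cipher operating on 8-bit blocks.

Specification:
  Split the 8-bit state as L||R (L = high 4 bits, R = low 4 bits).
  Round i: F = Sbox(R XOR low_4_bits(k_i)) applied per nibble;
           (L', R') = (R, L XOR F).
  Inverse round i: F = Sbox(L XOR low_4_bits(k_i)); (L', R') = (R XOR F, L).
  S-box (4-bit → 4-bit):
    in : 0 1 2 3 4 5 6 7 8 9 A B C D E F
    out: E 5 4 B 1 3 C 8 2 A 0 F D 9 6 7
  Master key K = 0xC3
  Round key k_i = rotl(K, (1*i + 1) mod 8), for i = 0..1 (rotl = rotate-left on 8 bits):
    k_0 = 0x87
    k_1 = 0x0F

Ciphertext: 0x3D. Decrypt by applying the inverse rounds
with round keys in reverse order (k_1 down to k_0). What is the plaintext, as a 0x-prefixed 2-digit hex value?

s_0 = ciphertext = 0x3D
s_1 = InvRound(s_0, k_1) = 0x03
s_2 = InvRound(s_1, k_0) = 0xB0

0xB0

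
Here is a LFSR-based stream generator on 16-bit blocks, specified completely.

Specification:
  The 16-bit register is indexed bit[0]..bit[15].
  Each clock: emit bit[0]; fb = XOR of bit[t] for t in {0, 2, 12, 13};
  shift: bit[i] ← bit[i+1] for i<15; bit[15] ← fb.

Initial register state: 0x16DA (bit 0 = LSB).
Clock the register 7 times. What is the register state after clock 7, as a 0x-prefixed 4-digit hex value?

reg_0 = 0x16DA
clock 1: out=0, reg = 0x8B6D
clock 2: out=1, reg = 0x45B6
clock 3: out=0, reg = 0xA2DB
clock 4: out=1, reg = 0x516D
clock 5: out=1, reg = 0xA8B6
clock 6: out=0, reg = 0x545B
clock 7: out=1, reg = 0x2A2D

0x2A2D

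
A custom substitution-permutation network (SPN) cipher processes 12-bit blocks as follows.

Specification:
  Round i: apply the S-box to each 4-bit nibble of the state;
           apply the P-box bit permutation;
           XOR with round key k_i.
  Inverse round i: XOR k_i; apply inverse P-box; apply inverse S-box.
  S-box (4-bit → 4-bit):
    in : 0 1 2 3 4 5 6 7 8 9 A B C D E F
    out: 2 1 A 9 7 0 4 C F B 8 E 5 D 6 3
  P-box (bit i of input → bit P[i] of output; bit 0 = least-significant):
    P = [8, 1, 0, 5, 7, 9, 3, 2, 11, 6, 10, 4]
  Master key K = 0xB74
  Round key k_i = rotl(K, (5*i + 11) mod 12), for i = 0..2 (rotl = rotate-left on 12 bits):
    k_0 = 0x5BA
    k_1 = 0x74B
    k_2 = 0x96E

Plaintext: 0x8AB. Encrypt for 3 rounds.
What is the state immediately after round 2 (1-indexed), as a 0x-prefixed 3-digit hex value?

0xEB2

s_0 = plaintext = 0x8AB
s_1 = Round(s_0, k_0) = 0x9CD
s_2 = Round(s_1, k_1) = 0xEB2
s_3 = Round(s_2, k_2) = 0xF00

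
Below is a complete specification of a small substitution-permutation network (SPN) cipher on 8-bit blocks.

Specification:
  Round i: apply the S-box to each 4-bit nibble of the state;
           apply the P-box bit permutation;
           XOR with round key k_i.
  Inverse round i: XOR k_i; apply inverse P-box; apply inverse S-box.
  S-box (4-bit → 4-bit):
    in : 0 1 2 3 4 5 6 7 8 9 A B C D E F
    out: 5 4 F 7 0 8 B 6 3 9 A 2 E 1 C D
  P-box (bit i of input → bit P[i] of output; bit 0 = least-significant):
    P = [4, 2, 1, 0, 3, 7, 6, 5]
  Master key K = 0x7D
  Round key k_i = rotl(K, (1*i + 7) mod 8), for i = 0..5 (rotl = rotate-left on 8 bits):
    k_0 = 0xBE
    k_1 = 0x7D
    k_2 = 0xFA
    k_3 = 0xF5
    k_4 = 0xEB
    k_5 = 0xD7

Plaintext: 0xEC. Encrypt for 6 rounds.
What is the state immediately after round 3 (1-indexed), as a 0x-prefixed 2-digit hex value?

0x52

s_0 = plaintext = 0xEC
s_1 = Round(s_0, k_0) = 0xD9
s_2 = Round(s_1, k_1) = 0x64
s_3 = Round(s_2, k_2) = 0x52
s_4 = Round(s_3, k_3) = 0xC2
s_5 = Round(s_4, k_4) = 0x1C
s_6 = Round(s_5, k_5) = 0x90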